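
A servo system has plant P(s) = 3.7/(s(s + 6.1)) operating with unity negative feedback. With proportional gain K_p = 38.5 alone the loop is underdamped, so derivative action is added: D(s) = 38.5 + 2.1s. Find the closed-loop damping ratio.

ζ = 0.581

Forward path: (38.5 + 2.1s)·3.7/(s(s+6.1)). The closed-loop characteristic equation is s² + (6.1 + 3.7·2.1)s + 3.7·38.5 = 0.
That is s² + 13.87s + 142.5 = 0, so ω_n = 11.94 rad/s and ζ = 13.87/(2·11.94) = 0.5811.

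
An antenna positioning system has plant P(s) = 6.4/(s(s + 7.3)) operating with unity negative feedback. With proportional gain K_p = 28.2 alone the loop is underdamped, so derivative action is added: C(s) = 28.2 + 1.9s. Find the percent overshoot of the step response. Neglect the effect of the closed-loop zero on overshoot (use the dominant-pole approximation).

Forward path: (28.2 + 1.9s)·6.4/(s(s+7.3)). The closed-loop characteristic equation is s² + (7.3 + 6.4·1.9)s + 6.4·28.2 = 0.
That is s² + 19.46s + 180.5 = 0, so ω_n = 13.43 rad/s and ζ = 19.46/(2·13.43) = 0.7243.
%OS = 100·exp(−πζ/√(1−ζ²)) = 3.69%.

3.69%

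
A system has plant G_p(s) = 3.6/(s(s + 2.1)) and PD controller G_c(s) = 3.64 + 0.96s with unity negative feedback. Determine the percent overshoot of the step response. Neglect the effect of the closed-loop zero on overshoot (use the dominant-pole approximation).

2.33%

Forward path: (3.64 + 0.96s)·3.6/(s(s+2.1)). The closed-loop characteristic equation is s² + (2.1 + 3.6·0.96)s + 3.6·3.64 = 0.
That is s² + 5.556s + 13.1 = 0, so ω_n = 3.62 rad/s and ζ = 5.556/(2·3.62) = 0.7674.
%OS = 100·exp(−πζ/√(1−ζ²)) = 2.33%.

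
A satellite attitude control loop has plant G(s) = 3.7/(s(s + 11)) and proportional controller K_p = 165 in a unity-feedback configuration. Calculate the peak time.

T_p = 0.13 s

Closed-loop characteristic equation: s² + 11s + 610.5 = 0, so ω_n = 24.71 rad/s and ζ = 11/(2·24.71) = 0.2226.
Damped frequency ω_d = ω_n√(1−ζ²) = 24.09 rad/s, so peak time T_p = π/ω_d = 0.13 s.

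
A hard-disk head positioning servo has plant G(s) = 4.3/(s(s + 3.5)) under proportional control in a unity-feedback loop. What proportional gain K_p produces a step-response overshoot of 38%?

K_p = 8.22

From %OS = 100·exp(−πζ/√(1−ζ²)) = 38%, ζ = −ln(0.38)/√(π²+ln²(0.38)) = 0.2943.
Characteristic equation s² + 3.5s + 4.3K_p = 0 gives ζ = 3.5/(2√(4.3K_p)).
Setting ζ = 0.2943: √(4.3K_p) = 3.5/(2·0.2943) = 5.945, so K_p = 35.35/4.3 = 8.22.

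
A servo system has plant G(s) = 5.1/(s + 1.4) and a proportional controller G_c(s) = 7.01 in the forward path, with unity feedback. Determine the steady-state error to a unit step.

The loop is type 0. Static position error constant K_pos = G_c(0)·G(0) = 7.01·3.643 = 25.54.
Steady-state error to a unit step: e_ss = 1/(1+K_pos) = 1/26.54 = 0.0377.

0.0377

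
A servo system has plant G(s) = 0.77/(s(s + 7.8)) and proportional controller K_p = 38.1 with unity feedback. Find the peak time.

The closed-loop denominator s² + 7.8s + 29.34 gives ω_n = √29.34 = 5.416 and ζ = 7.8/(2ω_n) = 0.72.
Damped frequency ω_d = ω_n√(1−ζ²) = 3.759 rad/s, so peak time T_p = π/ω_d = 0.836 s.

T_p = 0.836 s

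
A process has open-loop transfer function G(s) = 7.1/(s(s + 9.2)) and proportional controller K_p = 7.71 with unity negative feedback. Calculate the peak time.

From 1 + K_pG(s) = 0: s² + 9.2s + 54.74 = 0 ⇒ ω_n = 7.399, ζ = 0.6217.
Damped frequency ω_d = ω_n√(1−ζ²) = 5.795 rad/s, so peak time T_p = π/ω_d = 0.542 s.

T_p = 0.542 s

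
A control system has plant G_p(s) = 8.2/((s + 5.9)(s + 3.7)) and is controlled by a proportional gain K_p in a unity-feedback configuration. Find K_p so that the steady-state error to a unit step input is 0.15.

For a type-0 loop with proportional control, e_ss = 1/(1 + K_p·G_p(0)).
G_p(0) = 0.3756. Require 1/(1 + K_p·0.3756) = 0.15, so 1 + 0.3756·K_p = 6.667.
K_p = (6.667 − 1)/0.3756 = 15.1.

K_p = 15.1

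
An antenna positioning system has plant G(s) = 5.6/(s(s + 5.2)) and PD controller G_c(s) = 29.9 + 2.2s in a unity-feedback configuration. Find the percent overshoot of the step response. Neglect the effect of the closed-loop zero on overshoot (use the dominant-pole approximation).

Forward path: (29.9 + 2.2s)·5.6/(s(s+5.2)). The closed-loop characteristic equation is s² + (5.2 + 5.6·2.2)s + 5.6·29.9 = 0.
That is s² + 17.52s + 167.4 = 0, so ω_n = 12.94 rad/s and ζ = 17.52/(2·12.94) = 0.677.
%OS = 100·exp(−πζ/√(1−ζ²)) = 5.56%.

5.56%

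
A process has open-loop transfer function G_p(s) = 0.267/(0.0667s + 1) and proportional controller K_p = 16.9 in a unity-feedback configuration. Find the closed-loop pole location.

Closed loop: T(s) = K_p·G_p/(1+K_p·G_p) = 4.512/(0.0667s + 1 + 4.512), with pole at s = −(1 + 4.512)/0.0667 = −82.64.

s = -82.64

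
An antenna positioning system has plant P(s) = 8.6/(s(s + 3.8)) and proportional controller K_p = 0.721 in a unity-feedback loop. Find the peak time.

T_p = 1.95 s

Closed-loop characteristic equation: s² + 3.8s + 6.201 = 0, so ω_n = 2.49 rad/s and ζ = 3.8/(2·2.49) = 0.763.
Damped frequency ω_d = ω_n√(1−ζ²) = 1.61 rad/s, so peak time T_p = π/ω_d = 1.95 s.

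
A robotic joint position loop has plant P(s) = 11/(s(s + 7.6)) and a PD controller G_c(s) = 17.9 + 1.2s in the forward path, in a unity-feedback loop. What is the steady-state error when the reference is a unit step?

The open loop G_c(s)P(s) has a pole at the origin (type 1), so the static position error constant is infinite and e_ss = 1/(1+∞) = 0.

0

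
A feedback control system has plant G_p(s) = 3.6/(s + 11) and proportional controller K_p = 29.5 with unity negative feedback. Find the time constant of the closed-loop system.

Closed-loop transfer function: T(s) = K_p·G_p(s)/(1 + K_p·G_p(s)) = 106.2/(s + 11 + 106.2) = 106.2/(s + 117.2).
Time constant τ = 1/117.2 = 0.00853 s.

τ = 0.00853 s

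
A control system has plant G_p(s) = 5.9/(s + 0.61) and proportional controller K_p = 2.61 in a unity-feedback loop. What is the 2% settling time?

T_s ≈ 0.25 s

Closed-loop transfer function: T(s) = K_p·G_p(s)/(1 + K_p·G_p(s)) = 15.4/(s + 0.61 + 15.4) = 15.4/(s + 16.01).
Time constant τ = 1/16.01 = 0.06246 s, so the 2% settling time is about 4τ = 0.25 s.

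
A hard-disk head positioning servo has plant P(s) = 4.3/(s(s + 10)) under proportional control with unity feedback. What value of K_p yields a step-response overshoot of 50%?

K_p = 125

From %OS = 100·exp(−πζ/√(1−ζ²)) = 50%, ζ = −ln(0.5)/√(π²+ln²(0.5)) = 0.2155.
Characteristic equation s² + 10s + 4.3K_p = 0 gives ζ = 10/(2√(4.3K_p)).
Setting ζ = 0.2155: √(4.3K_p) = 10/(2·0.2155) = 23.21, so K_p = 538.6/4.3 = 125.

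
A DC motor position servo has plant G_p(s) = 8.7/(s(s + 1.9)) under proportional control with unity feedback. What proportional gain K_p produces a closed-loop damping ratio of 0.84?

K_p = 0.147

Closed-loop characteristic equation: s² + 1.9s + K_p·8.7 = 0.
So ω_n = √(8.7K_p) and 2ζω_n = 1.9, giving ζ = 1.9/(2√(8.7K_p)).
Setting ζ = 0.84: √(8.7K_p) = 1.9/(2·0.84) = 1.131, so K_p = 1.279/8.7 = 0.147.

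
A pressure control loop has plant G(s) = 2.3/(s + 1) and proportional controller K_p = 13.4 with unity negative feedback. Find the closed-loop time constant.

τ = 0.0314 s

Closed-loop transfer function: T(s) = K_p·G(s)/(1 + K_p·G(s)) = 30.82/(s + 1 + 30.82) = 30.82/(s + 31.82).
Time constant τ = 1/31.82 = 0.0314 s.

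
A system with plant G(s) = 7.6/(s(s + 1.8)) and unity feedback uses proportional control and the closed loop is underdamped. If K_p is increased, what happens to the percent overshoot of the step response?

increase

ζ = 1.8/(2√(7.6K_p)) decreases as K_p grows; lower damping means more overshoot.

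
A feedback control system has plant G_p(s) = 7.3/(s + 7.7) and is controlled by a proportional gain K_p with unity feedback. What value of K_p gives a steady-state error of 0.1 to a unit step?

The loop is type 0, so e_ss(step) = 1/(1 + K_pos) with K_pos = K_p·G_p(0).
G_p(0) = 0.9481. Require 1/(1 + K_p·0.9481) = 0.1, so 1 + 0.9481·K_p = 10.
K_p = (10 − 1)/0.9481 = 9.49.

K_p = 9.49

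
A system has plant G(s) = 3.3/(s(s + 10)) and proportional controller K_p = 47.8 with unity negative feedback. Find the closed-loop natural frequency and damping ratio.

ω_n = 12.6 rad/s, ζ = 0.398

With unity feedback the closed-loop characteristic equation is s² + 10s + 47.8·3.3 = s² + 10s + 157.7 = 0.
Matching s² + 2ζω_n s + ω_n²: ω_n = √157.7 = 12.56 rad/s and 2ζω_n = 10, so ζ = 10/(2·12.56) = 0.398.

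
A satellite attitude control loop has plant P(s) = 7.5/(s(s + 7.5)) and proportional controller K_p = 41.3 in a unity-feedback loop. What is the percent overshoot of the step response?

From 1 + K_pP(s) = 0: s² + 7.5s + 309.8 = 0 ⇒ ω_n = 17.6, ζ = 0.2131.
%OS = 100·exp(−πζ/√(1−ζ²)) = 100·exp(−π·0.2131/√0.9546) = 50.4%.

50.4%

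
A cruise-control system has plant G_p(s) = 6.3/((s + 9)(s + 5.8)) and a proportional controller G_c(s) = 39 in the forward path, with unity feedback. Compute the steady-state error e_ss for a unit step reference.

The loop is type 0. Static position error constant K_pos = G_c(0)·G_p(0) = 39·0.1207 = 4.707.
Steady-state error to a unit step: e_ss = 1/(1+K_pos) = 1/5.707 = 0.175.

0.175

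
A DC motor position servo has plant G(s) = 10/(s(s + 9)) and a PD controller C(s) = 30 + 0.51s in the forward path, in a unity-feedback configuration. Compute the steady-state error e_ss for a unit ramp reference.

0.03

The loop has one pole at the origin (type 1). Velocity error constant K_v = lim_{s→0} s·C(s)G(s) = 30·10/9 = 33.33.
Steady-state error to a unit ramp: e_ss = 1/K_v = 0.03.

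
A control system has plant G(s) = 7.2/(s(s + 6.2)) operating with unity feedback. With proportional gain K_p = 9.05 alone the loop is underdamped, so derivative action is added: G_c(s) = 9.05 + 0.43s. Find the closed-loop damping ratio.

ζ = 0.576

Forward path: (9.05 + 0.43s)·7.2/(s(s+6.2)). The closed-loop characteristic equation is s² + (6.2 + 7.2·0.43)s + 7.2·9.05 = 0.
That is s² + 9.296s + 65.16 = 0, so ω_n = 8.072 rad/s and ζ = 9.296/(2·8.072) = 0.5758.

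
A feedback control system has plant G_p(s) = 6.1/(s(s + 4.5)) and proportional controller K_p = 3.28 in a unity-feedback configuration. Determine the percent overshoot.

16.1%

The closed-loop denominator s² + 4.5s + 20.01 gives ω_n = √20.01 = 4.473 and ζ = 4.5/(2ω_n) = 0.503.
%OS = 100·exp(−πζ/√(1−ζ²)) = 100·exp(−π·0.503/√0.747) = 16.1%.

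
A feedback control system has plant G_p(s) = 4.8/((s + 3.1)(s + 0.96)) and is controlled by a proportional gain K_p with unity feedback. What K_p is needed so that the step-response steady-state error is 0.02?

The loop is type 0, so e_ss(step) = 1/(1 + K_pos) with K_pos = K_p·G_p(0).
G_p(0) = 1.613. Require 1/(1 + K_p·1.613) = 0.02, so 1 + 1.613·K_p = 50.
K_p = (50 − 1)/1.613 = 30.4.

K_p = 30.4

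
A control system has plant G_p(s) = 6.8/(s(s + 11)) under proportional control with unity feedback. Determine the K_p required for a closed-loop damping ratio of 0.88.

K_p = 5.74

Closed-loop characteristic equation: s² + 11s + K_p·6.8 = 0.
So ω_n = √(6.8K_p) and 2ζω_n = 11, giving ζ = 11/(2√(6.8K_p)).
Setting ζ = 0.88: √(6.8K_p) = 11/(2·0.88) = 6.25, so K_p = 39.06/6.8 = 5.74.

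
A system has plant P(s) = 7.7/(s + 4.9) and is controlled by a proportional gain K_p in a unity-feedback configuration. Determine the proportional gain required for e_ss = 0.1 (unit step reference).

The loop is type 0, so e_ss(step) = 1/(1 + K_pos) with K_pos = K_p·P(0).
P(0) = 1.571. Require 1/(1 + K_p·1.571) = 0.1, so 1 + 1.571·K_p = 10.
K_p = (10 − 1)/1.571 = 5.73.

K_p = 5.73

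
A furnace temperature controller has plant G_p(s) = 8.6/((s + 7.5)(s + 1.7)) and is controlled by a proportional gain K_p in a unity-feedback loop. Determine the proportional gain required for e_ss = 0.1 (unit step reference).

K_p = 13.3

For a type-0 loop with proportional control, e_ss = 1/(1 + K_p·G_p(0)).
G_p(0) = 0.6745. Require 1/(1 + K_p·0.6745) = 0.1, so 1 + 0.6745·K_p = 10.
K_p = (10 − 1)/0.6745 = 13.3.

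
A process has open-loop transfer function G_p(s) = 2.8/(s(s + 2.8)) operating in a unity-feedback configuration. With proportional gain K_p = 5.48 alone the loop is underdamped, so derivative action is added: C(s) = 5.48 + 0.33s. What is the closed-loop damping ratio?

Forward path: (5.48 + 0.33s)·2.8/(s(s+2.8)). The closed-loop characteristic equation is s² + (2.8 + 2.8·0.33)s + 2.8·5.48 = 0.
That is s² + 3.724s + 15.34 = 0, so ω_n = 3.917 rad/s and ζ = 3.724/(2·3.917) = 0.4753.

ζ = 0.475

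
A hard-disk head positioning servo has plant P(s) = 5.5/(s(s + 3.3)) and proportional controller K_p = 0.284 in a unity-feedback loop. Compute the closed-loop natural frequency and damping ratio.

The closed-loop denominator is s(s+3.3) + 0.284·5.5 = s² + 3.3s + 1.562.
Matching s² + 2ζω_n s + ω_n²: ω_n = √1.562 = 1.25 rad/s and 2ζω_n = 3.3, so ζ = 3.3/(2·1.25) = 1.32.

ω_n = 1.25 rad/s, ζ = 1.32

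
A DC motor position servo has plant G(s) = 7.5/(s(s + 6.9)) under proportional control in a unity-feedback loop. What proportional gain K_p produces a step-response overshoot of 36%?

From %OS = 100·exp(−πζ/√(1−ζ²)) = 36%, ζ = −ln(0.36)/√(π²+ln²(0.36)) = 0.3093.
Characteristic equation s² + 6.9s + 7.5K_p = 0 gives ζ = 6.9/(2√(7.5K_p)).
Setting ζ = 0.3093: √(7.5K_p) = 6.9/(2·0.3093) = 11.16, so K_p = 124.4/7.5 = 16.6.

K_p = 16.6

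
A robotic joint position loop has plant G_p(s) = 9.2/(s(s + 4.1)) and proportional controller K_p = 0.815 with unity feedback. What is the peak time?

T_p = 1.73 s

From 1 + K_pG_p(s) = 0: s² + 4.1s + 7.498 = 0 ⇒ ω_n = 2.738, ζ = 0.7487.
Damped frequency ω_d = ω_n√(1−ζ²) = 1.815 rad/s, so peak time T_p = π/ω_d = 1.73 s.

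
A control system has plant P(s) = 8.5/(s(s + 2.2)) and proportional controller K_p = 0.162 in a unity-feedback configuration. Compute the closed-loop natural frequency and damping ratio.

With unity feedback the closed-loop characteristic equation is s² + 2.2s + 0.162·8.5 = s² + 2.2s + 1.377 = 0.
Matching s² + 2ζω_n s + ω_n²: ω_n = √1.377 = 1.173 rad/s and 2ζω_n = 2.2, so ζ = 2.2/(2·1.173) = 0.937.

ω_n = 1.17 rad/s, ζ = 0.937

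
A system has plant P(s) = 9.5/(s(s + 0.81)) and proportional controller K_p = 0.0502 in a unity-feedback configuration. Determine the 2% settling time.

T_s ≈ 9.88 s

The closed-loop denominator s² + 0.81s + 0.4769 gives ω_n = √0.4769 = 0.6906 and ζ = 0.81/(2ω_n) = 0.5865.
2% settling time T_s ≈ 4/(ζω_n) = 4/0.405 = 9.88 s.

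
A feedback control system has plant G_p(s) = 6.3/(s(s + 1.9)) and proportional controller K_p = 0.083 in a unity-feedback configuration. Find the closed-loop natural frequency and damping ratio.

1 + K_p·G_p(s) = 0 gives s² + 1.9s + 0.5229 = 0.
So ω_n² = 0.5229 ⇒ ω_n = 0.7231 rad/s, and ζ = 1.9/(2ω_n) = 1.31.

ω_n = 0.723 rad/s, ζ = 1.31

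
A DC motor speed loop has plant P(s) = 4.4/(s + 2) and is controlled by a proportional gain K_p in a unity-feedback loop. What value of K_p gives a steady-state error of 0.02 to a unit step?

K_p = 22.3

The loop is type 0, so e_ss(step) = 1/(1 + K_pos) with K_pos = K_p·P(0).
P(0) = 2.2. Require 1/(1 + K_p·2.2) = 0.02, so 1 + 2.2·K_p = 50.
K_p = (50 − 1)/2.2 = 22.3.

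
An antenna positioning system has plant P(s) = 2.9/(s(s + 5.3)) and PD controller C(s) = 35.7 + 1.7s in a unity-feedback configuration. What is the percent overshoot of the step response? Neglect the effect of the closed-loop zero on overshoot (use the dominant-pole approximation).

Forward path: (35.7 + 1.7s)·2.9/(s(s+5.3)). The closed-loop characteristic equation is s² + (5.3 + 2.9·1.7)s + 2.9·35.7 = 0.
That is s² + 10.23s + 103.5 = 0, so ω_n = 10.17 rad/s and ζ = 10.23/(2·10.17) = 0.5027.
%OS = 100·exp(−πζ/√(1−ζ²)) = 16.1%.

16.1%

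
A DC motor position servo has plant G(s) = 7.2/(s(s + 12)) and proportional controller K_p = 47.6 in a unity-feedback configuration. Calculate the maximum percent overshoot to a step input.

Closed-loop characteristic equation: s² + 12s + 342.7 = 0, so ω_n = 18.51 rad/s and ζ = 12/(2·18.51) = 0.3241.
%OS = 100·exp(−πζ/√(1−ζ²)) = 100·exp(−π·0.3241/√0.895) = 34.1%.

34.1%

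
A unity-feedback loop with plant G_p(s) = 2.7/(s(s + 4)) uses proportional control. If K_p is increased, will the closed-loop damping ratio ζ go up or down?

ζ = 4/(2√(2.7K_p)); increasing K_p raises the denominator, so ζ falls.

decrease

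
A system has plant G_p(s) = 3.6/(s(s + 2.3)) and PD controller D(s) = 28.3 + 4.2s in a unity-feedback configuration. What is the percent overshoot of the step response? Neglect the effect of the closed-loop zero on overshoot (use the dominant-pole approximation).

0.468%

Forward path: (28.3 + 4.2s)·3.6/(s(s+2.3)). The closed-loop characteristic equation is s² + (2.3 + 3.6·4.2)s + 3.6·28.3 = 0.
That is s² + 17.42s + 101.9 = 0, so ω_n = 10.09 rad/s and ζ = 17.42/(2·10.09) = 0.8629.
%OS = 100·exp(−πζ/√(1−ζ²)) = 0.468%.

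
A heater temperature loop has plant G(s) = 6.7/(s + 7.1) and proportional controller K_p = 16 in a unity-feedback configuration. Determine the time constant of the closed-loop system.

τ = 0.00875 s

Closed-loop transfer function: T(s) = K_p·G(s)/(1 + K_p·G(s)) = 107.2/(s + 7.1 + 107.2) = 107.2/(s + 114.3).
Time constant τ = 1/114.3 = 0.00875 s.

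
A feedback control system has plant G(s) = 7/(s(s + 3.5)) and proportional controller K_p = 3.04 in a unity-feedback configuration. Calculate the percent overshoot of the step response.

Closed-loop characteristic equation: s² + 3.5s + 21.28 = 0, so ω_n = 4.613 rad/s and ζ = 3.5/(2·4.613) = 0.3794.
%OS = 100·exp(−πζ/√(1−ζ²)) = 100·exp(−π·0.3794/√0.8561) = 27.6%.

27.6%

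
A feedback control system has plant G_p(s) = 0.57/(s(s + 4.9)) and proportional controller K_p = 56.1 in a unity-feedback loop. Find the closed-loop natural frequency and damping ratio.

With unity feedback the closed-loop characteristic equation is s² + 4.9s + 56.1·0.57 = s² + 4.9s + 31.98 = 0.
So ω_n² = 31.98 ⇒ ω_n = 5.655 rad/s, and ζ = 4.9/(2ω_n) = 0.433.

ω_n = 5.65 rad/s, ζ = 0.433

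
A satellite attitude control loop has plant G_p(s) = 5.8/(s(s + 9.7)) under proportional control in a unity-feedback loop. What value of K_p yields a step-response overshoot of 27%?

K_p = 27.4

From %OS = 100·exp(−πζ/√(1−ζ²)) = 27%, ζ = −ln(0.27)/√(π²+ln²(0.27)) = 0.3847.
Characteristic equation s² + 9.7s + 5.8K_p = 0 gives ζ = 9.7/(2√(5.8K_p)).
Setting ζ = 0.3847: √(5.8K_p) = 9.7/(2·0.3847) = 12.61, so K_p = 158.9/5.8 = 27.4.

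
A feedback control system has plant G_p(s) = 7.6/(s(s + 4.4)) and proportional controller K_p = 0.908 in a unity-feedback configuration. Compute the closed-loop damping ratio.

1 + K_p·G_p(s) = 0 gives s² + 4.4s + 6.901 = 0.
So ω_n² = 6.901 ⇒ ω_n = 2.627 rad/s, and ζ = 4.4/(2ω_n) = 0.837.

ζ = 0.837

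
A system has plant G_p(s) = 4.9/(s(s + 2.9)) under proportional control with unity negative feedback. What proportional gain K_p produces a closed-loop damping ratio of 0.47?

Closed-loop characteristic equation: s² + 2.9s + K_p·4.9 = 0.
So ω_n = √(4.9K_p) and 2ζω_n = 2.9, giving ζ = 2.9/(2√(4.9K_p)).
Setting ζ = 0.47: √(4.9K_p) = 2.9/(2·0.47) = 3.085, so K_p = 9.518/4.9 = 1.94.

K_p = 1.94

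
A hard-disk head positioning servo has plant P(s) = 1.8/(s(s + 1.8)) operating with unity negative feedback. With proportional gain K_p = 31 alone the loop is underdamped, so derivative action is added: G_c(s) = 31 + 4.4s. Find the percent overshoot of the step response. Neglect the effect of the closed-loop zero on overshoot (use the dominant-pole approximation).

6.78%

Forward path: (31 + 4.4s)·1.8/(s(s+1.8)). The closed-loop characteristic equation is s² + (1.8 + 1.8·4.4)s + 1.8·31 = 0.
That is s² + 9.72s + 55.8 = 0, so ω_n = 7.47 rad/s and ζ = 9.72/(2·7.47) = 0.6506.
%OS = 100·exp(−πζ/√(1−ζ²)) = 6.78%.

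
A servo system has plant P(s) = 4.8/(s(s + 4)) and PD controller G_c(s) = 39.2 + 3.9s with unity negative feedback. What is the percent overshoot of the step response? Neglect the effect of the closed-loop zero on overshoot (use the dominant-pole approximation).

0.964%

Forward path: (39.2 + 3.9s)·4.8/(s(s+4)). The closed-loop characteristic equation is s² + (4 + 4.8·3.9)s + 4.8·39.2 = 0.
That is s² + 22.72s + 188.2 = 0, so ω_n = 13.72 rad/s and ζ = 22.72/(2·13.72) = 0.8282.
%OS = 100·exp(−πζ/√(1−ζ²)) = 0.964%.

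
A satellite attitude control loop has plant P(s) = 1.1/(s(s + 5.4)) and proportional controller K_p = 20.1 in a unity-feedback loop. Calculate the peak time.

Closed-loop characteristic equation: s² + 5.4s + 22.11 = 0, so ω_n = 4.702 rad/s and ζ = 5.4/(2·4.702) = 0.5742.
Damped frequency ω_d = ω_n√(1−ζ²) = 3.85 rad/s, so peak time T_p = π/ω_d = 0.816 s.

T_p = 0.816 s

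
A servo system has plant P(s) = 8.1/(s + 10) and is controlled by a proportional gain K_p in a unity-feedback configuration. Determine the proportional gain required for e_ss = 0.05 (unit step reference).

K_p = 23.5

The loop is type 0, so e_ss(step) = 1/(1 + K_pos) with K_pos = K_p·P(0).
P(0) = 0.81. Require 1/(1 + K_p·0.81) = 0.05, so 1 + 0.81·K_p = 20.
K_p = (20 − 1)/0.81 = 23.5.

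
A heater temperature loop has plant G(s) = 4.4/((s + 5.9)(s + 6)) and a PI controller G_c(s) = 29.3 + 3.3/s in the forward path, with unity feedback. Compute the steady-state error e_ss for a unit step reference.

0

The open loop G_c(s)G(s) has a pole at the origin (type 1), so the static position error constant is infinite and e_ss = 1/(1+∞) = 0.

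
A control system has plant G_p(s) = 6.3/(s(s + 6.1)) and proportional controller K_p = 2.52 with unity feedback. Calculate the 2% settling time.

The closed-loop denominator s² + 6.1s + 15.88 gives ω_n = √15.88 = 3.984 and ζ = 6.1/(2ω_n) = 0.7655.
2% settling time T_s ≈ 4/(ζω_n) = 4/3.05 = 1.31 s.

T_s ≈ 1.31 s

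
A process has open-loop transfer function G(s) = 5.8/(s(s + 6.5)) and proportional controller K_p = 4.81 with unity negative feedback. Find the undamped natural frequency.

ω_n = 5.28 rad/s

1 + K_p·G(s) = 0 gives s² + 6.5s + 27.9 = 0.
Matching s² + 2ζω_n s + ω_n²: ω_n = √27.9 = 5.282 rad/s and 2ζω_n = 6.5, so ζ = 6.5/(2·5.282) = 0.615.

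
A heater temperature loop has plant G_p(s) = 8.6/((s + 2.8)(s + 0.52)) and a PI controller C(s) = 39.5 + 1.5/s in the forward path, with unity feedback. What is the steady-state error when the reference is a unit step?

The open loop C(s)G_p(s) has a pole at the origin (type 1), so the static position error constant is infinite and e_ss = 1/(1+∞) = 0.

0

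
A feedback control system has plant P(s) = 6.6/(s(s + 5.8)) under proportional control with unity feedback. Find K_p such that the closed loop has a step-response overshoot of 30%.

From %OS = 100·exp(−πζ/√(1−ζ²)) = 30%, ζ = −ln(0.3)/√(π²+ln²(0.3)) = 0.3579.
Characteristic equation s² + 5.8s + 6.6K_p = 0 gives ζ = 5.8/(2√(6.6K_p)).
Setting ζ = 0.3579: √(6.6K_p) = 5.8/(2·0.3579) = 8.104, so K_p = 65.67/6.6 = 9.95.

K_p = 9.95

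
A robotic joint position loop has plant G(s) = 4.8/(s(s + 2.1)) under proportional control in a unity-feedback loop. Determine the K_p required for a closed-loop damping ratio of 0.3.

Closed-loop characteristic equation: s² + 2.1s + K_p·4.8 = 0.
So ω_n = √(4.8K_p) and 2ζω_n = 2.1, giving ζ = 2.1/(2√(4.8K_p)).
Setting ζ = 0.3: √(4.8K_p) = 2.1/(2·0.3) = 3.5, so K_p = 12.25/4.8 = 2.55.

K_p = 2.55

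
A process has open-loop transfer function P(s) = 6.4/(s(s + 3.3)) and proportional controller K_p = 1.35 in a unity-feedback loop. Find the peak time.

The closed-loop denominator s² + 3.3s + 8.64 gives ω_n = √8.64 = 2.939 and ζ = 3.3/(2ω_n) = 0.5613.
Damped frequency ω_d = ω_n√(1−ζ²) = 2.433 rad/s, so peak time T_p = π/ω_d = 1.29 s.

T_p = 1.29 s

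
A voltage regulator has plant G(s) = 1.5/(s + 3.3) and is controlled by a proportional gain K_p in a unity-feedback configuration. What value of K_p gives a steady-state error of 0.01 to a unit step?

K_p = 218

The loop is type 0, so e_ss(step) = 1/(1 + K_pos) with K_pos = K_p·G(0).
G(0) = 0.4545. Require 1/(1 + K_p·0.4545) = 0.01, so 1 + 0.4545·K_p = 100.
K_p = (100 − 1)/0.4545 = 218.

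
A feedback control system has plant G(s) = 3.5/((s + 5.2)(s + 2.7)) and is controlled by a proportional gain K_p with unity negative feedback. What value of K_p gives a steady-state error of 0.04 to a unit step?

The loop is type 0, so e_ss(step) = 1/(1 + K_pos) with K_pos = K_p·G(0).
G(0) = 0.2493. Require 1/(1 + K_p·0.2493) = 0.04, so 1 + 0.2493·K_p = 25.
K_p = (25 − 1)/0.2493 = 96.3.

K_p = 96.3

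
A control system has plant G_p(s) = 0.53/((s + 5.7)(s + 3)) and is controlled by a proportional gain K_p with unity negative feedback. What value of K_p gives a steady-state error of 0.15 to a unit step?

K_p = 183

For a type-0 loop with proportional control, e_ss = 1/(1 + K_p·G_p(0)).
G_p(0) = 0.03099. Require 1/(1 + K_p·0.03099) = 0.15, so 1 + 0.03099·K_p = 6.667.
K_p = (6.667 − 1)/0.03099 = 183.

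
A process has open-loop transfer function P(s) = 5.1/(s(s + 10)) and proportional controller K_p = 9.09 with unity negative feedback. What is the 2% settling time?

The closed-loop denominator s² + 10s + 46.36 gives ω_n = √46.36 = 6.809 and ζ = 10/(2ω_n) = 0.7343.
2% settling time T_s ≈ 4/(ζω_n) = 4/5 = 0.8 s.

T_s ≈ 0.8 s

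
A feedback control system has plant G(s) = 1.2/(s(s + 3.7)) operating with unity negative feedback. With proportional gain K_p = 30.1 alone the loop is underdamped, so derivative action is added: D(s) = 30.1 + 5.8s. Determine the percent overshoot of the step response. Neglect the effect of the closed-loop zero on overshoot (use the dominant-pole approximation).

Forward path: (30.1 + 5.8s)·1.2/(s(s+3.7)). The closed-loop characteristic equation is s² + (3.7 + 1.2·5.8)s + 1.2·30.1 = 0.
That is s² + 10.66s + 36.12 = 0, so ω_n = 6.01 rad/s and ζ = 10.66/(2·6.01) = 0.8869.
%OS = 100·exp(−πζ/√(1−ζ²)) = 0.241%.

0.241%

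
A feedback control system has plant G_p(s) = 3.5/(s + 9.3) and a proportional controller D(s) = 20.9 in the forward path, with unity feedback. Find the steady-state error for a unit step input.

The loop is type 0. Static position error constant K_pos = D(0)·G_p(0) = 20.9·0.3763 = 7.866.
Steady-state error to a unit step: e_ss = 1/(1+K_pos) = 1/8.866 = 0.113.

0.113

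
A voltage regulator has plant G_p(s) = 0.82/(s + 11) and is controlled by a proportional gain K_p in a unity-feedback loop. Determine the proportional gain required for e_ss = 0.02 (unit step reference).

K_p = 657

The loop is type 0, so e_ss(step) = 1/(1 + K_pos) with K_pos = K_p·G_p(0).
G_p(0) = 0.07455. Require 1/(1 + K_p·0.07455) = 0.02, so 1 + 0.07455·K_p = 50.
K_p = (50 − 1)/0.07455 = 657.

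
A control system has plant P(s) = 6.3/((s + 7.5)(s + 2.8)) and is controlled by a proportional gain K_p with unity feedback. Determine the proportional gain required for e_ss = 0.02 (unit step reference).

For a type-0 loop with proportional control, e_ss = 1/(1 + K_p·P(0)).
P(0) = 0.3. Require 1/(1 + K_p·0.3) = 0.02, so 1 + 0.3·K_p = 50.
K_p = (50 − 1)/0.3 = 163.

K_p = 163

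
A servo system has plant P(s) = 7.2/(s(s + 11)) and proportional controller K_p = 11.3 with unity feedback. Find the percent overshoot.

8.92%

From 1 + K_pP(s) = 0: s² + 11s + 81.36 = 0 ⇒ ω_n = 9.02, ζ = 0.6098.
%OS = 100·exp(−πζ/√(1−ζ²)) = 100·exp(−π·0.6098/√0.6282) = 8.92%.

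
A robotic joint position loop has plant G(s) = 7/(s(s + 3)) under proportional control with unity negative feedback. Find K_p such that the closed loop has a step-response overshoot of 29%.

K_p = 2.39

From %OS = 100·exp(−πζ/√(1−ζ²)) = 29%, ζ = −ln(0.29)/√(π²+ln²(0.29)) = 0.3666.
Characteristic equation s² + 3s + 7K_p = 0 gives ζ = 3/(2√(7K_p)).
Setting ζ = 0.3666: √(7K_p) = 3/(2·0.3666) = 4.092, so K_p = 16.74/7 = 2.39.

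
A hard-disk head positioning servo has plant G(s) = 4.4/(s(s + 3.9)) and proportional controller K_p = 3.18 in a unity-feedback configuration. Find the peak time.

The closed-loop denominator s² + 3.9s + 13.99 gives ω_n = √13.99 = 3.741 and ζ = 3.9/(2ω_n) = 0.5213.
Damped frequency ω_d = ω_n√(1−ζ²) = 3.192 rad/s, so peak time T_p = π/ω_d = 0.984 s.

T_p = 0.984 s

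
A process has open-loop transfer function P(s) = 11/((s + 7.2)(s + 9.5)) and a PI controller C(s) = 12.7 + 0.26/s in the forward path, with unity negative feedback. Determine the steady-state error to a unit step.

0

The open loop C(s)P(s) has a pole at the origin (type 1), so the static position error constant is infinite and e_ss = 1/(1+∞) = 0.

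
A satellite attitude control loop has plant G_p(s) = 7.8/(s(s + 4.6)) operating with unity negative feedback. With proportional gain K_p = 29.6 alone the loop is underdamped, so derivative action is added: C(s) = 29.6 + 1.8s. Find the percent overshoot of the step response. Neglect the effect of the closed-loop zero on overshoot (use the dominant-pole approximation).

8.72%

Forward path: (29.6 + 1.8s)·7.8/(s(s+4.6)). The closed-loop characteristic equation is s² + (4.6 + 7.8·1.8)s + 7.8·29.6 = 0.
That is s² + 18.64s + 230.9 = 0, so ω_n = 15.19 rad/s and ζ = 18.64/(2·15.19) = 0.6134.
%OS = 100·exp(−πζ/√(1−ζ²)) = 8.72%.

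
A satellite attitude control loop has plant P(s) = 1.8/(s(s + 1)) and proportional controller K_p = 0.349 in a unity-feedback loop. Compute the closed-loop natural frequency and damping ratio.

With unity feedback the closed-loop characteristic equation is s² + 1s + 0.349·1.8 = s² + 1s + 0.6282 = 0.
So ω_n² = 0.6282 ⇒ ω_n = 0.7926 rad/s, and ζ = 1/(2ω_n) = 0.631.

ω_n = 0.793 rad/s, ζ = 0.631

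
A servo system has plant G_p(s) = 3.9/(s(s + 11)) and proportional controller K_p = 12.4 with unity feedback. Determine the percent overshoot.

1.72%

The closed-loop denominator s² + 11s + 48.36 gives ω_n = √48.36 = 6.954 and ζ = 11/(2ω_n) = 0.7909.
%OS = 100·exp(−πζ/√(1−ζ²)) = 100·exp(−π·0.7909/√0.3745) = 1.72%.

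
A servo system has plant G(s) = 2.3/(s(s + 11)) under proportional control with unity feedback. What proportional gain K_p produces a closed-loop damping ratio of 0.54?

Closed-loop characteristic equation: s² + 11s + K_p·2.3 = 0.
So ω_n = √(2.3K_p) and 2ζω_n = 11, giving ζ = 11/(2√(2.3K_p)).
Setting ζ = 0.54: √(2.3K_p) = 11/(2·0.54) = 10.19, so K_p = 103.7/2.3 = 45.1.

K_p = 45.1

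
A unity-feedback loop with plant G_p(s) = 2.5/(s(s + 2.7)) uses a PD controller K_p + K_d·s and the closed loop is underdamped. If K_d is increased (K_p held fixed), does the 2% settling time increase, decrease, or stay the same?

decrease

Characteristic equation s² + (2.7 + 2.5K_d)s + 2.5K_p = 0: raising K_d increases ζω_n = (2.7+2.5K_d)/2 while the loop stays underdamped, so T_s ≈ 4/(ζω_n) decreases.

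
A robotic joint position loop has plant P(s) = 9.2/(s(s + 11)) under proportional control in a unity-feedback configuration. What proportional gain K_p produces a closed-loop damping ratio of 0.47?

Closed-loop characteristic equation: s² + 11s + K_p·9.2 = 0.
So ω_n = √(9.2K_p) and 2ζω_n = 11, giving ζ = 11/(2√(9.2K_p)).
Setting ζ = 0.47: √(9.2K_p) = 11/(2·0.47) = 11.7, so K_p = 136.9/9.2 = 14.9.

K_p = 14.9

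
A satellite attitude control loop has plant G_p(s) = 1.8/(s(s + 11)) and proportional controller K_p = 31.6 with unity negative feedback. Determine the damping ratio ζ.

ζ = 0.729

With unity feedback the closed-loop characteristic equation is s² + 11s + 31.6·1.8 = s² + 11s + 56.88 = 0.
So ω_n² = 56.88 ⇒ ω_n = 7.542 rad/s, and ζ = 11/(2ω_n) = 0.729.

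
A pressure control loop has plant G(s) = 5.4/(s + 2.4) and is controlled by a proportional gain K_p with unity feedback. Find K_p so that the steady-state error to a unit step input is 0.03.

The loop is type 0, so e_ss(step) = 1/(1 + K_pos) with K_pos = K_p·G(0).
G(0) = 2.25. Require 1/(1 + K_p·2.25) = 0.03, so 1 + 2.25·K_p = 33.33.
K_p = (33.33 − 1)/2.25 = 14.4.

K_p = 14.4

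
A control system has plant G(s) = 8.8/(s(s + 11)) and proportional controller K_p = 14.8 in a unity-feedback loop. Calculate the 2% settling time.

T_s ≈ 0.727 s

Closed-loop characteristic equation: s² + 11s + 130.2 = 0, so ω_n = 11.41 rad/s and ζ = 11/(2·11.41) = 0.4819.
2% settling time T_s ≈ 4/(ζω_n) = 4/5.5 = 0.727 s.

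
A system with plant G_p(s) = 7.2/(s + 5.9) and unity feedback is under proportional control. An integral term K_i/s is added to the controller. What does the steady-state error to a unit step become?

0

Adding integral action puts a pole at s = 0 in the forward path, raising the system type to 1; a type-1 loop has zero steady-state error to a step.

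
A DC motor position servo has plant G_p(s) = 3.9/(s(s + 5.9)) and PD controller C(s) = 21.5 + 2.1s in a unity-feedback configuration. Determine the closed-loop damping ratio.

Forward path: (21.5 + 2.1s)·3.9/(s(s+5.9)). The closed-loop characteristic equation is s² + (5.9 + 3.9·2.1)s + 3.9·21.5 = 0.
That is s² + 14.09s + 83.85 = 0, so ω_n = 9.157 rad/s and ζ = 14.09/(2·9.157) = 0.7694.

ζ = 0.769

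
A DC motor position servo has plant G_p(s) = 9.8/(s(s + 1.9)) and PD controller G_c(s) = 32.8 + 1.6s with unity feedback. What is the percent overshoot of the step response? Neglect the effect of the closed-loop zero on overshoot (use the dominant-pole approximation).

Forward path: (32.8 + 1.6s)·9.8/(s(s+1.9)). The closed-loop characteristic equation is s² + (1.9 + 9.8·1.6)s + 9.8·32.8 = 0.
That is s² + 17.58s + 321.4 = 0, so ω_n = 17.93 rad/s and ζ = 17.58/(2·17.93) = 0.4903.
%OS = 100·exp(−πζ/√(1−ζ²)) = 17.1%.

17.1%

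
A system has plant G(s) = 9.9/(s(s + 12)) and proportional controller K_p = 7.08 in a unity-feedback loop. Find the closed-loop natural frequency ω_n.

The closed-loop denominator is s(s+12) + 7.08·9.9 = s² + 12s + 70.09.
So ω_n² = 70.09 ⇒ ω_n = 8.372 rad/s, and ζ = 12/(2ω_n) = 0.717.

ω_n = 8.37 rad/s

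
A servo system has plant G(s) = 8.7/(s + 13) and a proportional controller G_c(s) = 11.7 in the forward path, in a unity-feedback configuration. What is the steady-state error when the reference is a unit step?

0.113

The loop is type 0. Static position error constant K_pos = G_c(0)·G(0) = 11.7·0.6692 = 7.83.
Steady-state error to a unit step: e_ss = 1/(1+K_pos) = 1/8.83 = 0.113.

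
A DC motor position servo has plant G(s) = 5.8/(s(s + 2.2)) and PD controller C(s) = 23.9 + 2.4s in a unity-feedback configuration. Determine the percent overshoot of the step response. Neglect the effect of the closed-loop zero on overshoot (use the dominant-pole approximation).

5.23%

Forward path: (23.9 + 2.4s)·5.8/(s(s+2.2)). The closed-loop characteristic equation is s² + (2.2 + 5.8·2.4)s + 5.8·23.9 = 0.
That is s² + 16.12s + 138.6 = 0, so ω_n = 11.77 rad/s and ζ = 16.12/(2·11.77) = 0.6846.
%OS = 100·exp(−πζ/√(1−ζ²)) = 5.23%.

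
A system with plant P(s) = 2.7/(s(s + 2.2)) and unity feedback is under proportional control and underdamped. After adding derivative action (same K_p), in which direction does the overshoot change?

decrease

The derivative term adds K·K_d to the s-coefficient of the characteristic equation, raising 2ζω_n while ω_n is unchanged; ζ increases, so overshoot decreases.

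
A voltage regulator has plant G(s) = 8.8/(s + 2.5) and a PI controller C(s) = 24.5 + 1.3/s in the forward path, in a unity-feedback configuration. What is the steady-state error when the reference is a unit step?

The open loop C(s)G(s) has a pole at the origin (type 1), so the static position error constant is infinite and e_ss = 1/(1+∞) = 0.

0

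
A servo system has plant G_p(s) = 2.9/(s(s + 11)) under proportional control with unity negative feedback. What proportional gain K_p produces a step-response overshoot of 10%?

From %OS = 100·exp(−πζ/√(1−ζ²)) = 10%, ζ = −ln(0.1)/√(π²+ln²(0.1)) = 0.5912.
Characteristic equation s² + 11s + 2.9K_p = 0 gives ζ = 11/(2√(2.9K_p)).
Setting ζ = 0.5912: √(2.9K_p) = 11/(2·0.5912) = 9.304, so K_p = 86.56/2.9 = 29.8.

K_p = 29.8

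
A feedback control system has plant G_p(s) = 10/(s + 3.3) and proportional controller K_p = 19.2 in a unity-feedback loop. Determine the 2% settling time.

Closed-loop transfer function: T(s) = K_p·G_p(s)/(1 + K_p·G_p(s)) = 192/(s + 3.3 + 192) = 192/(s + 195.3).
Time constant τ = 1/195.3 = 0.00512 s, so the 2% settling time is about 4τ = 0.0205 s.

T_s ≈ 0.0205 s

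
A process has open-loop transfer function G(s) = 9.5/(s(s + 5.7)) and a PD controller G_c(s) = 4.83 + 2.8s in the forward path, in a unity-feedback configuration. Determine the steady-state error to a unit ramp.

0.124

The loop has one pole at the origin (type 1). Velocity error constant K_v = lim_{s→0} s·G_c(s)G(s) = 4.83·9.5/5.7 = 8.05.
Steady-state error to a unit ramp: e_ss = 1/K_v = 0.124.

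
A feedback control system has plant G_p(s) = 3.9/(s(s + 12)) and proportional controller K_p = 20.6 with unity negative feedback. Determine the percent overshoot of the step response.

From 1 + K_pG_p(s) = 0: s² + 12s + 80.34 = 0 ⇒ ω_n = 8.963, ζ = 0.6694.
%OS = 100·exp(−πζ/√(1−ζ²)) = 100·exp(−π·0.6694/√0.5519) = 5.9%.

5.9%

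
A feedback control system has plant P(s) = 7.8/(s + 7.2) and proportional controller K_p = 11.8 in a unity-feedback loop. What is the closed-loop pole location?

s = -99.24

Closed-loop transfer function: T(s) = K_p·P(s)/(1 + K_p·P(s)) = 92.04/(s + 7.2 + 92.04) = 92.04/(s + 99.24).
The closed-loop pole is at s = −99.24.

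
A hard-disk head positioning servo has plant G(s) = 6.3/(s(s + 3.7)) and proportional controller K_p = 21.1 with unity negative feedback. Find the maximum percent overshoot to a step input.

60%

From 1 + K_pG(s) = 0: s² + 3.7s + 132.9 = 0 ⇒ ω_n = 11.53, ζ = 0.1605.
%OS = 100·exp(−πζ/√(1−ζ²)) = 100·exp(−π·0.1605/√0.9743) = 60%.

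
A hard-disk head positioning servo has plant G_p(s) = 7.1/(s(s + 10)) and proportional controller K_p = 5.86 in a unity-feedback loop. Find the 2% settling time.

The closed-loop denominator s² + 10s + 41.61 gives ω_n = √41.61 = 6.45 and ζ = 10/(2ω_n) = 0.7752.
2% settling time T_s ≈ 4/(ζω_n) = 4/5 = 0.8 s.

T_s ≈ 0.8 s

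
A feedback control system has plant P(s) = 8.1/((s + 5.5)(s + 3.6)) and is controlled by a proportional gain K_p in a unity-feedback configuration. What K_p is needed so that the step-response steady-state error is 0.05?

Steady-state error for a unit step on this type-0 loop is 1/(1 + K_p·P(0)).
P(0) = 0.4091. Require 1/(1 + K_p·0.4091) = 0.05, so 1 + 0.4091·K_p = 20.
K_p = (20 − 1)/0.4091 = 46.4.

K_p = 46.4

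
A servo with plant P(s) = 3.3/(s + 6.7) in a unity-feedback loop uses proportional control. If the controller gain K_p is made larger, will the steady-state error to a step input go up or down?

decrease

The position error constant K_pos = K_p·P(0) grows with K_p, and e_ss = 1/(1+K_pos) falls.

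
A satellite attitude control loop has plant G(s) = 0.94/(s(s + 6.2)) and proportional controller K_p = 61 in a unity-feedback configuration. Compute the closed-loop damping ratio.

ζ = 0.409

The closed-loop denominator is s(s+6.2) + 61·0.94 = s² + 6.2s + 57.34.
So ω_n² = 57.34 ⇒ ω_n = 7.572 rad/s, and ζ = 6.2/(2ω_n) = 0.409.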